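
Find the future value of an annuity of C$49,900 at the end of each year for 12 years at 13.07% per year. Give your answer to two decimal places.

C$1,285,432.53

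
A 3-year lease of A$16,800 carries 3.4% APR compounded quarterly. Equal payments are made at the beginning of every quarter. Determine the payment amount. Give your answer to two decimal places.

With 4 periods per year: i = 0.0085, n = 12.
Annuity-PV factor × (1+i) = 11.459064; PMT = 16800 / 11.459064 = 1,466.0883

A$1,466.09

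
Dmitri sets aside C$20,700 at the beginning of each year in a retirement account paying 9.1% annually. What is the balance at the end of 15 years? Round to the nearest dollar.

FV = PMT · [(1+i)^n − 1] / i × (1+i) = 20700 · 32.285586 = 668,311.6310
(Beginning-of-period payments → annuity-due factor ×(1+i).)

C$668,312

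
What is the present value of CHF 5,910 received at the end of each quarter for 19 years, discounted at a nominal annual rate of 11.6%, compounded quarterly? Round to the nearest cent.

i = 0.116/4 = 0.029 per quarter; n = 19·4 = 76.
PV = PMT · [1 − (1+i)^(−n)] / i = 5910 · 30.556006 = 180,585.9966

CHF 180,586.00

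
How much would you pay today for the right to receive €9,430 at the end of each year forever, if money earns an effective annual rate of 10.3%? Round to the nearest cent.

€91,553.40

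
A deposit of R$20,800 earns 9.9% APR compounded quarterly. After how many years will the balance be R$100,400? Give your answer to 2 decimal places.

16.10 years

Periodic rate i = 0.099/4 = 0.02475.
n = ln(100400/20800) / ln(1+0.02475) = ln(4.82692) / 0.024449 = 64.3883 quarters
= 64.3883/4 years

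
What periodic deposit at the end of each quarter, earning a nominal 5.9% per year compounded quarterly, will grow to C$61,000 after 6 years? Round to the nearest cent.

C$2,136.79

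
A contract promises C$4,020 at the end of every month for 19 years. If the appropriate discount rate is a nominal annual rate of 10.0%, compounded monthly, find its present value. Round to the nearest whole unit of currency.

C$409,678

With 12 periods per year: i = 0.00833333, n = 228.
Annuity factor a(228|0.00833333) = 101.909902; PV = 4020 × 101.909902 = 409,677.8072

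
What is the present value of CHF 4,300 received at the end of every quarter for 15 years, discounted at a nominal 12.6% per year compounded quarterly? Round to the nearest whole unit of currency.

CHF 115,275

i = 0.126/4 = 0.0315 per quarter; n = 15·4 = 60.
PV = PMT · [1 − (1+i)^(−n)] / i = 4300 · 26.808209 = 115,275.2981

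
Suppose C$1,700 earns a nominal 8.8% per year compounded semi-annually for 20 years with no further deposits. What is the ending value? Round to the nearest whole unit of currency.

Periodic rate i = 0.088/2 = 0.044; n = 20 × 2 = 40 periods.
FV = 1,700 × (1 + 0.044)^40 = 9,516.3163

C$9,516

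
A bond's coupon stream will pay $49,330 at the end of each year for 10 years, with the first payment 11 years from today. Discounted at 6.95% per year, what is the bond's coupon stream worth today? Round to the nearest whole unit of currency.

Value one period before first payment (t=10): 49330 × [1 − (1+0.0695)^(−10)] / 0.0695 = 49330 × 7.039844 = 347,275.4827
Discount back 10 years: 347,275.4827 × (1+0.0695)^(−10) = 347,275.4827 × 0.510731 = 177,364.3104

$177,364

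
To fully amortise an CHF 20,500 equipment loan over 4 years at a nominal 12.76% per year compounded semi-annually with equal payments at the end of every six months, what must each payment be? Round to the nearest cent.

CHF 3,351.06

With 2 periods per year: i = 0.0638, n = 8.
Annuity-PV factor = 6.117469; PMT = 20500 / 6.117469 = 3,351.0593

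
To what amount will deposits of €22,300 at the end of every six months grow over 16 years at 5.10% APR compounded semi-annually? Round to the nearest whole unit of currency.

Periodic rate i = 0.051/2 = 0.0255; n = 16 × 2 = 32 periods.
Accumulation factor s(32|0.0255) = 48.565428; FV = 22300 × 48.565428 = 1,083,009.0477

€1,083,009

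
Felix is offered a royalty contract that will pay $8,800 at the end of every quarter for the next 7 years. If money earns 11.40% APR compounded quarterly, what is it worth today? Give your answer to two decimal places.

i = 0.114/4 = 0.0285 per quarter; n = 7·4 = 28.
PV = PMT · [1 − (1+i)^(−n)] / i = 8800 · 19.112941 = 168,193.8771

$168,193.88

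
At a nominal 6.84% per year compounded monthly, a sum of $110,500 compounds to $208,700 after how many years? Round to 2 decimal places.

9.32 years

Periodic rate i = 0.0684/12 = 0.0057.
n = ln(208700/110500) / ln(1+0.0057) = ln(1.88869) / 0.005684 = 111.8759 months
= 111.8759/12 years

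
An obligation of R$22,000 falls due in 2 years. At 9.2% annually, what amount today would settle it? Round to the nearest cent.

Discount factor = (1+0.092)^(−2) = 0.838600; PV = 22,000 × 0.838600 = 18,449.1943

R$18,449.19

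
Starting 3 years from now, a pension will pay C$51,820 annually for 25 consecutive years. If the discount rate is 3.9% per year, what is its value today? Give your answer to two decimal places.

C$757,892.71

PV at t=2 (ordinary 25-year annuity): 51820 × a(25|0.039) = 51820 × 15.788520 = 818,161.0925
PV₀ = 818,161.0925 / (1+0.039)^2 = 818,161.0925 / 1.079521 = 757,892.7065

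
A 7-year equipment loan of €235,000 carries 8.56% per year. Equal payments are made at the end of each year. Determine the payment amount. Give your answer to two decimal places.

PMT = 235000 / ( [1 − (1+0.0856)^(−7)] / 0.0856 ) = 235000 / 5.108127 = 46,005.1250

€46,005.13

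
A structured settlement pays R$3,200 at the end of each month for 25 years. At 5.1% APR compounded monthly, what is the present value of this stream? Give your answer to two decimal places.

Periodic rate i = 0.051/12 = 0.00425; n = 25 × 12 = 300 periods.
PV = 3200 × [1 − (1+0.00425)^(−300)] / 0.00425 = 3200 × 169.367780 = 541,976.8968

R$541,976.90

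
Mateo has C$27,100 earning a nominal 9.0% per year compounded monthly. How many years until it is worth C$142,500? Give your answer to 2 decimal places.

18.51 years

Periodic rate i = 0.09/12 = 0.0075.
(1+i)^n = 142500/27100 = 5.25830, so n = ln 5.25830 / ln 1.0075 = 222.1366 months
= 222.1366/12 years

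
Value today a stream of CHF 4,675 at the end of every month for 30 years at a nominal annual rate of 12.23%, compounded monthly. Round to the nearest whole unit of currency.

With 12 periods per year: i = 0.0101917, n = 360.
Annuity factor a(360|0.0101917) = 95.570240; PV = 4675 × 95.570240 = 446,790.8727

CHF 446,791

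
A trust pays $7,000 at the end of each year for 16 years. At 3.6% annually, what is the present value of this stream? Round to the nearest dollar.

$84,027

PV = 7000 × [1 − (1+0.036)^(−16)] / 0.036 = 7000 × 12.003793 = 84,026.5522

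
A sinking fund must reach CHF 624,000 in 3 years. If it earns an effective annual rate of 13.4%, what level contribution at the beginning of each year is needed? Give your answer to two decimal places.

FV-annuity factor × (1+i) = 3.878230; PMT = 624000 / 3.878230 = 160,898.1374

CHF 160,898.14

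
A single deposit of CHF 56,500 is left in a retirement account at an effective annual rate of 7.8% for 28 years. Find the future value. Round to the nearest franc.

56,500 × (1+0.078)^28 = 56,500 × 8.190781 = 462,779.1154

CHF 462,779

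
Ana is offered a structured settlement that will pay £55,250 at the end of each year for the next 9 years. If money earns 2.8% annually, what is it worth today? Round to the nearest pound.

Annuity factor a(9|0.028) = 7.859236; PV = 55250 × 7.859236 = 434,222.7932

£434,223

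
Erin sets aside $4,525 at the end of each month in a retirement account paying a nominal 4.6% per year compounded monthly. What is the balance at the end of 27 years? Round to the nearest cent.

$2,897,164.47

Periodic rate i = 0.046/12 = 0.00383333; n = 27 × 12 = 324 periods.
FV = PMT · [(1+i)^n − 1] / i = 4525 · 640.257341 = 2,897,164.4690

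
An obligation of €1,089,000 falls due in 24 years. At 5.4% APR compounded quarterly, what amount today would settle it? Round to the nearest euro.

€300,571

Periodic rate i = 0.054/4 = 0.0135; n = 24 × 4 = 96 periods.
PV = FV·(1+i)^(−n) = 1,089,000 × 0.276007 = 300,571.3549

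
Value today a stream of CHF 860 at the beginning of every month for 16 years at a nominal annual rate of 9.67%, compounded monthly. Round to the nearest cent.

CHF 84,541.35

i = 0.0967/12 = 0.00805833 per month; n = 16·12 = 192.
PV = 860 × [1 − (1+0.00805833)^(−192)] / 0.00805833 × (1+i) = 860 × 98.303893 = 84,541.3483
(annuity-due: payments at period start, so ×(1+i).)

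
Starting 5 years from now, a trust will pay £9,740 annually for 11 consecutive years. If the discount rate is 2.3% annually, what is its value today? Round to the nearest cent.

PV at t=4 (ordinary 11-year annuity): 9740 × a(11|0.023) = 9740 × 9.621906 = 93,717.3682
Discount back 4 years: 93,717.3682 × (1+0.023)^(−4) = 93,717.3682 × 0.913056 = 85,569.2153

£85,569.22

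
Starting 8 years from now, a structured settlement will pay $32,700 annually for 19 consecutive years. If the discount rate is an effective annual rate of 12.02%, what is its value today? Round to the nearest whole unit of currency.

PV at t=7 (ordinary 19-year annuity): 32700 × a(19|0.1202) = 32700 × 7.356792 = 240,567.1136
Discount back 7 years: 240,567.1136 × (1+0.1202)^(−7) = 240,567.1136 × 0.451784 = 108,684.4167

$108,684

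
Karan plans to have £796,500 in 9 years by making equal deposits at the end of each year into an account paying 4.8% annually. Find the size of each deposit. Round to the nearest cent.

£72,831.77

FV-annuity factor = 10.936161; PMT = 796500 / 10.936161 = 72,831.7714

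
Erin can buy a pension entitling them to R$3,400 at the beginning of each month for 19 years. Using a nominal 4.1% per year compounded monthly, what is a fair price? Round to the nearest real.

Periodic rate i = 0.041/12 = 0.00341667; n = 19 × 12 = 228 periods.
Annuity factor a(228|0.00341667) × (1+i) = 158.743165; PV = 3400 × 158.743165 = 539,726.7595
Payments are at the start of each period, so multiply by (1+i).

R$539,727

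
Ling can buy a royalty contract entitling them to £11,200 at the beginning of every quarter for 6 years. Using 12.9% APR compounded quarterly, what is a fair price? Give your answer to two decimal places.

£191,132.94

i = 0.129/4 = 0.03225 per quarter; n = 6·4 = 24.
PV = PMT · [1 − (1+i)^(−n)] / i × (1+i) = 11200 · 17.065441 = 191,132.9369
(annuity-due: payments at period start, so ×(1+i).)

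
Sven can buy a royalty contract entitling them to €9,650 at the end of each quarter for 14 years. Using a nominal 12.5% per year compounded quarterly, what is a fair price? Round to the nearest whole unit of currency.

Periodic rate i = 0.125/4 = 0.03125; n = 14 × 4 = 56 periods.
PV = 9650 × [1 − (1+0.03125)^(−56)] / 0.03125 = 9650 × 26.288264 = 253,681.7469

€253,682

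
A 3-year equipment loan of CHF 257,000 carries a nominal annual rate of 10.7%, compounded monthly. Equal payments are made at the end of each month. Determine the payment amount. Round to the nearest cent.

CHF 8,377.39

Periodic rate i = 0.107/12 = 0.00891667; n = 3 × 12 = 36 periods.
Annuity-PV factor = 30.677829; PMT = 257000 / 30.677829 = 8,377.3856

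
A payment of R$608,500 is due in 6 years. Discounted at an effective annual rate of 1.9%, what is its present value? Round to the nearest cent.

PV = 608,500 / (1 + 0.019)^6 = 608,500 / 1.119554 = 543,519.9362

R$543,519.94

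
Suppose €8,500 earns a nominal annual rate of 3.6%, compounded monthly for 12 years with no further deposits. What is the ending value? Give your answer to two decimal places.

With 12 periods per year: i = 0.003, n = 144.
FV = 8,500 × (1 + 0.003)^144 = 13,084.3840

€13,084.38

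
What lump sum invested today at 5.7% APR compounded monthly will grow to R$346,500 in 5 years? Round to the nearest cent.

Periodic rate i = 0.057/12 = 0.00475; n = 5 × 12 = 60 periods.
PV = 346,500 / (1 + 0.00475)^60 = 346,500 / 1.328865 = 260,748.8172

R$260,748.82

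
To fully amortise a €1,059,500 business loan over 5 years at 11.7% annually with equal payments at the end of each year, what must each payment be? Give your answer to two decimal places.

Annuity-PV factor = 3.631728; PMT = 1.0595e+06 / 3.631728 = 291,734.3683

€291,734.37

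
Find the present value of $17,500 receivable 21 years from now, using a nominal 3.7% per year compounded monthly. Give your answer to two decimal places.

$8,055.83

i = 0.037/12 = 0.00308333 per month; n = 21·12 = 252.
PV = 17,500 / (1 + 0.00308333)^252 = 17,500 / 2.172339 = 8,055.8320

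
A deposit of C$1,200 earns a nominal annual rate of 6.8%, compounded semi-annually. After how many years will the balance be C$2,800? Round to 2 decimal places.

Periodic rate i = 0.068/2 = 0.034.
n = ln(2800/1200) / ln(1+0.034) = ln(2.33333) / 0.033435 = 25.3418 half-years
= 25.3418/2 years

12.67 years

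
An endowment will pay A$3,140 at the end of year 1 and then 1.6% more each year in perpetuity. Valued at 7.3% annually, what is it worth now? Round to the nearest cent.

PV = PMT / (i − g) = 3140 / (0.073 − 0.016) = 3140 / 0.057000 = 55,087.7193

A$55,087.72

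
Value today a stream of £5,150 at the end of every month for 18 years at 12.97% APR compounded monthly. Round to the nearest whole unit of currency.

i = 0.1297/12 = 0.0108083 per month; n = 18·12 = 216.
PV = PMT · [1 − (1+i)^(−n)] / i = 5150 · 83.447647 = 429,755.3820

£429,755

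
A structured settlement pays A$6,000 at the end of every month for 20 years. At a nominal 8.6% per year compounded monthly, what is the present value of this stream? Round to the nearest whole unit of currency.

A$686,371

With 12 periods per year: i = 0.00716667, n = 240.
Annuity factor a(240|0.00716667) = 114.395174; PV = 6000 × 114.395174 = 686,371.0410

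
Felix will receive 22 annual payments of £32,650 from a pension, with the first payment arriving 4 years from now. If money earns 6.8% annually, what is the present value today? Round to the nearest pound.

£301,446

Value one period before first payment (t=3): 32650 × [1 − (1+0.068)^(−22)] / 0.068 = 32650 × 11.247098 = 367,217.7387
Discount back 3 years: 367,217.7387 × (1+0.068)^(−3) = 367,217.7387 × 0.820892 = 301,446.2557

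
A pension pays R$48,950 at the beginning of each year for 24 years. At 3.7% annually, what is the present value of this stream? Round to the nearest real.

R$798,283

Annuity factor a(24|0.037) × (1+i) = 16.308126; PV = 48950 × 16.308126 = 798,282.7775
(annuity-due: payments at period start, so ×(1+i).)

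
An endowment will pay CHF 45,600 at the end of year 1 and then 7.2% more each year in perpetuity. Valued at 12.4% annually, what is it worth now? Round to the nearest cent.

CHF 876,923.08

PV = PMT / (i − g) = 45600 / (0.124 − 0.072) = 45600 / 0.052000 = 876,923.0769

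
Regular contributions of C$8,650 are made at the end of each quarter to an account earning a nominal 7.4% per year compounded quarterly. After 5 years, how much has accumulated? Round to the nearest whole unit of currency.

With 4 periods per year: i = 0.0185, n = 20.
Accumulation factor s(20|0.0185) = 23.937745; FV = 8650 × 23.937745 = 207,061.4941

C$207,061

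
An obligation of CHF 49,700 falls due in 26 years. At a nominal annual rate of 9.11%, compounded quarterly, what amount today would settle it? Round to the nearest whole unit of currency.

i = 0.0911/4 = 0.022775 per quarter; n = 26·4 = 104.
PV = FV·(1+i)^(−n) = 49,700 × 0.096132 = 4,777.7738

CHF 4,778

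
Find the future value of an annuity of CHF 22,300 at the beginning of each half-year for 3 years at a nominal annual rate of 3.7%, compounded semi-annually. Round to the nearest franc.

Periodic rate i = 0.037/2 = 0.0185; n = 3 × 2 = 6 periods.
FV = 22300 × [(1+0.0185)^6 − 1] / 0.0185 × (1+i) = 22300 × 6.400703 = 142,735.6732
Payments are at the start of each period, so multiply by (1+i).

CHF 142,736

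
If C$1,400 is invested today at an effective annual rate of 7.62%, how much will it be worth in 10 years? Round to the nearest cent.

FV = 1,400 × (1 + 0.0762)^10 = 2,917.8161

C$2,917.82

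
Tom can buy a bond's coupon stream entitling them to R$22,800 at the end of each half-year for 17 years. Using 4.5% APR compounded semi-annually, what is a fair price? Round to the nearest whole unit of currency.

R$537,780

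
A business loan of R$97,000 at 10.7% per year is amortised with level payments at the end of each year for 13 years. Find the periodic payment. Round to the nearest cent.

R$14,154.51

Annuity-PV factor = 6.852939; PMT = 97000 / 6.852939 = 14,154.5117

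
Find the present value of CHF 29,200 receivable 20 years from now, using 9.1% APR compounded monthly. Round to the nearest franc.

CHF 4,764

i = 0.091/12 = 0.00758333 per month; n = 20·12 = 240.
PV = 29,200 / (1 + 0.00758333)^240 = 29,200 / 6.129627 = 4,763.7485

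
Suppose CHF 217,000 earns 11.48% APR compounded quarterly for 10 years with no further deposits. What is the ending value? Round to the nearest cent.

CHF 672,991.11

With 4 periods per year: i = 0.0287, n = 40.
FV = PV·(1+i)^n = 217,000 × 3.101342 = 672,991.1098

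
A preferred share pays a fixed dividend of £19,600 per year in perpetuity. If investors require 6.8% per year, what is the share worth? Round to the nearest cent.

£288,235.29

PV = PMT / i = 19600 / 0.068 = 288,235.2941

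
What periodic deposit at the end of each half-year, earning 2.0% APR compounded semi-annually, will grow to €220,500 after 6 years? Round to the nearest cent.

With 2 periods per year: i = 0.01, n = 12.
PMT = 220500 / ( [(1+0.01)^12 − 1] / 0.01 ) = 220500 / 12.682503 = 17,386.1579

€17,386.16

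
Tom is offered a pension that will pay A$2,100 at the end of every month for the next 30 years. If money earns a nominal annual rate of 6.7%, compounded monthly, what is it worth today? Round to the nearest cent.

A$325,441.14

Periodic rate i = 0.067/12 = 0.00558333; n = 30 × 12 = 360 periods.
PV = PMT · [1 − (1+i)^(−n)] / i = 2100 · 154.971971 = 325,441.1388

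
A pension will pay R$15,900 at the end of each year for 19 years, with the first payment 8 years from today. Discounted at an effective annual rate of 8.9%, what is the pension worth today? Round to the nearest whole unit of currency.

PV at t=7 (ordinary 19-year annuity): 15900 × a(19|0.089) = 15900 × 9.012234 = 143,294.5231
Discount back 7 years: 143,294.5231 × (1+0.089)^(−7) = 143,294.5231 × 0.550560 = 78,892.2665

R$78,892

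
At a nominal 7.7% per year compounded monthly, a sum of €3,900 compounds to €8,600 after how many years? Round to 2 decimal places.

Periodic rate i = 0.077/12 = 0.00641667.
n = ln(8600/3900) / ln(1+0.00641667) = ln(2.20513) / 0.006396 = 123.6343 months
= 123.6343/12 years

10.30 years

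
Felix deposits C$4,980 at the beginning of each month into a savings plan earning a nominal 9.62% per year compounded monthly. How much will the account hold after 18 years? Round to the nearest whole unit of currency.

C$2,887,227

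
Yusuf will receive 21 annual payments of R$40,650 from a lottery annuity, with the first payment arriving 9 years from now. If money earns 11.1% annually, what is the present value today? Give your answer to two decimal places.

PV at t=8 (ordinary 21-year annuity): 40650 × a(21|0.111) = 40650 × 8.021180 = 326,060.9663
PV₀ = 326,060.9663 / (1+0.111)^8 = 326,060.9663 / 2.321200 = 140,470.8918

R$140,470.89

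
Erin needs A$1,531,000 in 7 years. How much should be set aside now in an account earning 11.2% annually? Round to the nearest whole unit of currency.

PV = FV·(1+i)^(−n) = 1,531,000 × 0.475627 = 728,184.9185

A$728,185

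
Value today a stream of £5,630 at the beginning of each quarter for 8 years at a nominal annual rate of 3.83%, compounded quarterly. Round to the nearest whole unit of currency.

With 4 periods per year: i = 0.009575, n = 32.
Annuity factor a(32|0.009575) × (1+i) = 27.712878; PV = 5630 × 27.712878 = 156,023.5040
(annuity-due: payments at period start, so ×(1+i).)

£156,024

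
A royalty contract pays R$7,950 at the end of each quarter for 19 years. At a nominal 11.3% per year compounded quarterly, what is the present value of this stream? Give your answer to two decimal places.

R$247,543.52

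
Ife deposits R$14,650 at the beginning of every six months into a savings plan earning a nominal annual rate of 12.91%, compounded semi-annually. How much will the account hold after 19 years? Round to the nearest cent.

R$2,361,056.83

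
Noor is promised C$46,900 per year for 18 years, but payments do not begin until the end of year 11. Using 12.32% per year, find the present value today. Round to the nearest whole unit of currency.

PV at t=10 (ordinary 18-year annuity): 46900 × a(18|0.1232) = 46900 × 7.114205 = 333,656.2092
Discount back 10 years: 333,656.2092 × (1+0.1232)^(−10) = 333,656.2092 × 0.312917 = 104,406.6746

C$104,407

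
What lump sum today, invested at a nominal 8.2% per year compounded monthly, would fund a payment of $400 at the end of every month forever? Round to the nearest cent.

Periodic rate i = 0.082/12 = 0.00683333.
PV = C/r = 400/0.00683333 = 58,536.5854

$58,536.59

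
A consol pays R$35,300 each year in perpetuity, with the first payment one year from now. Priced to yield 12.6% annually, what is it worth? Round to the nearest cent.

PV = C/r = 35300/0.126 = 280,158.7302

R$280,158.73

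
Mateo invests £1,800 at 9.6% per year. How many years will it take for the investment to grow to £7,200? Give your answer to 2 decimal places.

15.12 years

(1+i)^n = 7200/1800 = 4.00000, so n = ln 4.00000 / ln 1.096 = 15.1231 years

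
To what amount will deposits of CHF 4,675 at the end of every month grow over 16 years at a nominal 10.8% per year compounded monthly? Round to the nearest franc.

CHF 2,382,192

i = 0.108/12 = 0.009 per month; n = 16·12 = 192.
FV = PMT · [(1+i)^n − 1] / i = 4675 · 509.559823 = 2,382,192.1732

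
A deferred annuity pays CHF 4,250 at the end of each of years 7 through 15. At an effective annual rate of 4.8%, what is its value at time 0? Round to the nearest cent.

Value one period before first payment (t=6): 4250 × [1 − (1+0.048)^(−9)] / 0.048 = 4250 × 7.171555 = 30,479.1108
PV₀ = 30,479.1108 / (1+0.048)^6 = 30,479.1108 / 1.324853 = 23,005.6547

CHF 23,005.65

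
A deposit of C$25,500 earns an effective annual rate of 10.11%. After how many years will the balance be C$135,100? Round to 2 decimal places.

n = ln(135100/25500) / ln(1+0.1011) = ln(5.29804) / 0.096310 = 17.3122 years

17.31 years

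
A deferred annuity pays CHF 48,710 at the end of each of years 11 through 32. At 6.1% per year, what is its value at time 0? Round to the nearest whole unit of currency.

Value one period before first payment (t=10): 48710 × [1 − (1+0.061)^(−22)] / 0.061 = 48710 × 11.937581 = 581,479.5586
Discount back 10 years: 581,479.5586 × (1+0.061)^(−10) = 581,479.5586 × 0.553154 = 321,647.8206

CHF 321,648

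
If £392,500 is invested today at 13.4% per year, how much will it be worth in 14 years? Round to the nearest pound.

£2,282,561

FV = 392,500 × (1 + 0.134)^14 = 2,282,561.1696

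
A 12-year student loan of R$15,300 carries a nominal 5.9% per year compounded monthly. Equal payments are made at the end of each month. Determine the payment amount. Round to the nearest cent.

i = 0.059/12 = 0.00491667 per month; n = 12·12 = 144.
PMT = 15300 / ( [1 − (1+0.00491667)^(−144)] / 0.00491667 ) = 15300 / 103.020238 = 148.5145

R$148.51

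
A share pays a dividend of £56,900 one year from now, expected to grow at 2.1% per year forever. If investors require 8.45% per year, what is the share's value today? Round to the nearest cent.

PV = D₁/(r − g) = 56900/(0.0845 − 0.021) = 896,062.9921

£896,062.99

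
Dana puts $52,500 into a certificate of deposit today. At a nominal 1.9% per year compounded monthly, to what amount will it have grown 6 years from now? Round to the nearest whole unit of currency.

$58,834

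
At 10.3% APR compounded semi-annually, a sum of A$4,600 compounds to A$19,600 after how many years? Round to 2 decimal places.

14.43 years

Periodic rate i = 0.103/2 = 0.0515.
(1+i)^n = 19600/4600 = 4.26087, so n = ln 4.26087 / ln 1.0515 = 28.8638 half-years
= 28.8638/2 years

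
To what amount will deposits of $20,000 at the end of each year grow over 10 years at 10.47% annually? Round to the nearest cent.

Accumulation factor s(10|0.1047) = 16.301063; FV = 20000 × 16.301063 = 326,021.2602

$326,021.26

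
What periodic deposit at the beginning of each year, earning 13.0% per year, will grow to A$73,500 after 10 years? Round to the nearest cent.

PMT = 73500 / ( [(1+0.13)^10 − 1] / 0.13 × (1+i) ) = 73500 / 20.814317 = 3,531.2233

A$3,531.22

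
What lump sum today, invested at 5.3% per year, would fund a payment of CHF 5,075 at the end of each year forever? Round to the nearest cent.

PV = C/r = 5075/0.053 = 95,754.7170

CHF 95,754.72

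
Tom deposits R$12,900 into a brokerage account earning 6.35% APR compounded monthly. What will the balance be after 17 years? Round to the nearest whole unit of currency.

With 12 periods per year: i = 0.00529167, n = 204.
FV = 12,900 × (1 + 0.00529167)^204 = 37,859.4709

R$37,859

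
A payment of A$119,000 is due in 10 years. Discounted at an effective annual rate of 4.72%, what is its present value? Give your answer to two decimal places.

A$75,032.71

Discount factor = (1+0.0472)^(−10) = 0.630527; PV = 119,000 × 0.630527 = 75,032.7089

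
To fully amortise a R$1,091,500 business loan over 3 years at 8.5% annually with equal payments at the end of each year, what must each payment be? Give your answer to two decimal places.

Annuity-PV factor = 2.554022; PMT = 1.0915e+06 / 2.554022 = 427,365.0898

R$427,365.09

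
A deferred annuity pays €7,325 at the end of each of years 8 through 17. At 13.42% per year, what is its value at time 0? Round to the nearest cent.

Value one period before first payment (t=7): 7325 × [1 − (1+0.1342)^(−10)] / 0.1342 = 7325 × 5.336367 = 39,088.8860
Discount back 7 years: 39,088.8860 × (1+0.1342)^(−7) = 39,088.8860 × 0.414164 = 16,189.2151

€16,189.22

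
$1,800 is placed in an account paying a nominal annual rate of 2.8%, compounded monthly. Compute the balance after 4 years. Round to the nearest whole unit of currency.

With 12 periods per year: i = 0.00233333, n = 48.
FV = PV·(1+i)^n = 1,800 × 1.118367 = 2,013.0605

$2,013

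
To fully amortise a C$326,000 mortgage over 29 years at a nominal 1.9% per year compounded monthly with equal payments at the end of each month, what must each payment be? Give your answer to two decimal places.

Periodic rate i = 0.019/12 = 0.00158333; n = 29 × 12 = 348 periods.
PMT = 326000 / ( [1 − (1+0.00158333)^(−348)] / 0.00158333 ) = 326000 / 267.395143 = 1,219.1695

C$1,219.17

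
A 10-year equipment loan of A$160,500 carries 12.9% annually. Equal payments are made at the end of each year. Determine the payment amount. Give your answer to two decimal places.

PMT = 160500 / ( [1 − (1+0.129)^(−10)] / 0.129 ) = 160500 / 5.448000 = 29,460.3549

A$29,460.35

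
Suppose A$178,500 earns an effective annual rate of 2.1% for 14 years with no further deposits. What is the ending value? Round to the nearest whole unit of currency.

FV = 178,500 × (1 + 0.021)^14 = 238,780.3639

A$238,780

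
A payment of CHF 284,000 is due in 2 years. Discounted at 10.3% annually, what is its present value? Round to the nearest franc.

PV = 284,000 / (1 + 0.103)^2 = 284,000 / 1.216609 = 233,435.7217

CHF 233,436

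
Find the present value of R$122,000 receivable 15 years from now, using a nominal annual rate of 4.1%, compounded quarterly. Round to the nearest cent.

R$66,164.99

i = 0.041/4 = 0.01025 per quarter; n = 15·4 = 60.
Discount factor = (1+0.01025)^(−60) = 0.542336; PV = 122,000 × 0.542336 = 66,164.9950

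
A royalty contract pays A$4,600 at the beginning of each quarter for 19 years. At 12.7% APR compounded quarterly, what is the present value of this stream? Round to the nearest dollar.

A$135,585

Periodic rate i = 0.127/4 = 0.03175; n = 19 × 4 = 76 periods.
Annuity factor a(76|0.03175) × (1+i) = 29.474926; PV = 4600 × 29.474926 = 135,584.6585
Payments are at the start of each period, so multiply by (1+i).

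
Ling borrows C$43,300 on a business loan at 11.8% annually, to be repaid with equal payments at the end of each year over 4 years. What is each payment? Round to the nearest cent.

C$14,195.85

PMT = 43300 / ( [1 − (1+0.118)^(−4)] / 0.118 ) = 43300 / 3.050188 = 14,195.8469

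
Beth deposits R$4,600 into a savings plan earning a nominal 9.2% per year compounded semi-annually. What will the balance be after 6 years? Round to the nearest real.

With 2 periods per year: i = 0.046, n = 12.
FV = PV·(1+i)^n = 4,600 × 1.715458 = 7,891.1091

R$7,891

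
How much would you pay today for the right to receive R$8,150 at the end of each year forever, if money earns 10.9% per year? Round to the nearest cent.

PV = C/r = 8150/0.109 = 74,770.6422

R$74,770.64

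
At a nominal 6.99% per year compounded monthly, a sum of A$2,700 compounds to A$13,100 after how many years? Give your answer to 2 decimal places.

22.66 years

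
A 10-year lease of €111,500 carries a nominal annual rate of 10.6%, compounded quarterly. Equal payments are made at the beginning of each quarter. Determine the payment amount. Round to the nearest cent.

Periodic rate i = 0.106/4 = 0.0265; n = 10 × 4 = 40 periods.
Annuity-PV factor × (1+i) = 25.129083; PMT = 111500 / 25.129083 = 4,437.0900

€4,437.09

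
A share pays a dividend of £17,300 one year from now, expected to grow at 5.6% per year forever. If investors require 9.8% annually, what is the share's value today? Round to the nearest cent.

PV = PMT / (i − g) = 17300 / (0.098 − 0.056) = 17300 / 0.042000 = 411,904.7619

£411,904.76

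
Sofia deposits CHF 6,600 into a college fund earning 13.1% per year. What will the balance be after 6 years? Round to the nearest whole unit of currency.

6,600 × (1+0.131)^6 = 6,600 × 2.093031 = 13,814.0036

CHF 13,814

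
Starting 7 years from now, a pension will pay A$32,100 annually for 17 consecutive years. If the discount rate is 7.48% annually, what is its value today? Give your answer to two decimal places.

A$196,708.76

PV at t=6 (ordinary 17-year annuity): 32100 × a(17|0.0748) = 32100 × 9.446798 = 303,242.2043
PV₀ = 303,242.2043 / (1+0.0748)^6 = 303,242.2043 / 1.541580 = 196,708.7589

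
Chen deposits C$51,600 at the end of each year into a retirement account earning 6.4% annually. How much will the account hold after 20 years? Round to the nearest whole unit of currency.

C$1,981,811

FV = 51600 × [(1+0.064)^20 − 1] / 0.064 = 51600 × 38.407192 = 1,981,811.0986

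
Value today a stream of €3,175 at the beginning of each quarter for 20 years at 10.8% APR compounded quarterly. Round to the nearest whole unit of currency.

€106,435

With 4 periods per year: i = 0.027, n = 80.
PV = PMT · [1 − (1+i)^(−n)] / i × (1+i) = 3175 · 33.522937 = 106,435.3246
Payments are at the start of each period, so multiply by (1+i).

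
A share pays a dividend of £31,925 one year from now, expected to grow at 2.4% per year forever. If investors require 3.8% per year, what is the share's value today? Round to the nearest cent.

£2,280,357.14

PV = PMT / (i − g) = 31925 / (0.038 − 0.024) = 31925 / 0.014000 = 2,280,357.1429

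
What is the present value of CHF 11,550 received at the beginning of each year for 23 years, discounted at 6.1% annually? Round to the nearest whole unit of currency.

CHF 149,429

PV = 11550 × [1 − (1+0.061)^(−23)] / 0.061 × (1+i) = 11550 × 12.937581 = 149,429.0577
(annuity-due: payments at period start, so ×(1+i).)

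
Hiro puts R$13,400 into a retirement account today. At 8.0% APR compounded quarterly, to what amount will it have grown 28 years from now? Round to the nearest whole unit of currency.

Periodic rate i = 0.08/4 = 0.02; n = 28 × 4 = 112 periods.
FV = 13,400 × (1 + 0.02)^112 = 123,118.7041

R$123,119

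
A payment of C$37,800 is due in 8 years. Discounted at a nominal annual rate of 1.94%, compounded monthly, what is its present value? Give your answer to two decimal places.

C$32,370.08

i = 0.0194/12 = 0.00161667 per month; n = 8·12 = 96.
PV = 37,800 / (1 + 0.00161667)^96 = 37,800 / 1.167745 = 32,370.0762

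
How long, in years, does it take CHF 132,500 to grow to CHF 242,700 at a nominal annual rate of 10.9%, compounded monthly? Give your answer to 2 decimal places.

5.58 years

Periodic rate i = 0.109/12 = 0.00908333.
n = ln(242700/132500) / ln(1+0.00908333) = ln(1.83170) / 0.009042 = 66.9345 months
= 66.9345/12 years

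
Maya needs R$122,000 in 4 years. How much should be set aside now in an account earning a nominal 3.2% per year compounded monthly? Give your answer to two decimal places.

R$107,360.40

Periodic rate i = 0.032/12 = 0.00266667; n = 4 × 12 = 48 periods.
Discount factor = (1+0.00266667)^(−48) = 0.880003; PV = 122,000 × 0.880003 = 107,360.4010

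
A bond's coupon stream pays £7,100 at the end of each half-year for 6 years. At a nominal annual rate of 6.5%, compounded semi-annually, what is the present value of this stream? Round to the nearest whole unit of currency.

i = 0.065/2 = 0.0325 per half-year; n = 6·2 = 12.
PV = 7100 × [1 − (1+0.0325)^(−12)] / 0.0325 = 7100 × 9.807076 = 69,630.2424

£69,630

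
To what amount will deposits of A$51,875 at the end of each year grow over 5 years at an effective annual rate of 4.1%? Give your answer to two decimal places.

FV = PMT · [(1+i)^n − 1] / i = 51875 · 5.427157 = 281,533.7917

A$281,533.79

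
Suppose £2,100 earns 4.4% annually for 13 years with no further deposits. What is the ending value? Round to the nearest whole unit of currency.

£3,676

FV = PV·(1+i)^n = 2,100 × 1.750276 = 3,675.5791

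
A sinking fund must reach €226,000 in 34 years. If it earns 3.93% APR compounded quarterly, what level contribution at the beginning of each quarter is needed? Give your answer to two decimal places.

€791.00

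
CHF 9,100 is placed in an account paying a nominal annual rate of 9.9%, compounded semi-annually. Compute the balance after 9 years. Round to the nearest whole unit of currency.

CHF 21,713

Periodic rate i = 0.099/2 = 0.0495; n = 9 × 2 = 18 periods.
9,100 × (1+0.0495)^18 = 9,100 × 2.386074 = 21,713.2766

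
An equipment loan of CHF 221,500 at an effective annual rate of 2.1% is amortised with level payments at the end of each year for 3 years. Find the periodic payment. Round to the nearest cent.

CHF 76,955.81

PMT = 221500 / ( [1 − (1+0.021)^(−3)] / 0.021 ) = 221500 / 2.878275 = 76,955.8140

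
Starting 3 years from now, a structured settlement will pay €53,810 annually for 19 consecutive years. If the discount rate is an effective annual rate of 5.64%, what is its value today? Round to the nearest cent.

€553,492.39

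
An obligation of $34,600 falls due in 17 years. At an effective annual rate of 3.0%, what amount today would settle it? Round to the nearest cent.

$20,933.57

Discount factor = (1+0.03)^(−17) = 0.605016; PV = 34,600 × 0.605016 = 20,933.5690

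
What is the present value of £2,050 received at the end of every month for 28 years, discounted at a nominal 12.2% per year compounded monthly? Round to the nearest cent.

£194,901.58

With 12 periods per year: i = 0.0101667, n = 336.
PV = 2050 × [1 − (1+0.0101667)^(−336)] / 0.0101667 = 2050 × 95.073940 = 194,901.5774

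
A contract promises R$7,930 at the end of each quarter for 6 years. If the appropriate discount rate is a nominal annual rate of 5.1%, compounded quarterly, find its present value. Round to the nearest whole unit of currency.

R$163,070

With 4 periods per year: i = 0.01275, n = 24.
PV = 7930 × [1 − (1+0.01275)^(−24)] / 0.01275 = 7930 × 20.563733 = 163,070.3994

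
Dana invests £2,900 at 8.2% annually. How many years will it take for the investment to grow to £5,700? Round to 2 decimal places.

n = ln(5700/2900) / ln(1+0.082) = ln(1.96552) / 0.078811 = 8.5744 years

8.57 years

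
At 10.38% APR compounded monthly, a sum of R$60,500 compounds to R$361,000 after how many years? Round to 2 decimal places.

17.28 years

Periodic rate i = 0.1038/12 = 0.00865.
(1+i)^n = 361000/60500 = 5.96694, so n = ln 5.96694 / ln 1.00865 = 207.3929 months
= 207.3929/12 years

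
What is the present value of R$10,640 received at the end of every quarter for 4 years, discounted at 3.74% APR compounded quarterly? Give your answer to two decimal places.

R$157,436.71

With 4 periods per year: i = 0.00935, n = 16.
PV = 10640 × [1 − (1+0.00935)^(−16)] / 0.00935 = 10640 × 14.796683 = 157,436.7097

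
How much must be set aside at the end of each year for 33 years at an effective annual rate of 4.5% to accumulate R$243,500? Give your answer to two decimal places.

R$3,346.79

PMT = 243500 / ( [(1+0.045)^33 − 1] / 0.045 ) = 243500 / 72.756226 = 3,346.7926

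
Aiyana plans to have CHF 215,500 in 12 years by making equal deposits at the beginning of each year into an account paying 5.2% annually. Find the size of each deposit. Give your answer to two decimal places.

FV-annuity factor × (1+i) = 16.939976; PMT = 215500 / 16.939976 = 12,721.3872

CHF 12,721.39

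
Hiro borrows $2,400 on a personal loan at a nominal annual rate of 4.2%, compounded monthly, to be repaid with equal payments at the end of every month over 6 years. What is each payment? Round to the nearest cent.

$37.77

Periodic rate i = 0.042/12 = 0.0035; n = 6 × 12 = 72 periods.
PMT = 2400 / ( [1 − (1+0.0035)^(−72)] / 0.0035 ) = 2400 / 63.546634 = 37.7675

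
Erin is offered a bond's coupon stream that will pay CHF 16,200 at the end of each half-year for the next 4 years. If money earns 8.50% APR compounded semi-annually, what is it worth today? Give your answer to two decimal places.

With 2 periods per year: i = 0.0425, n = 8.
Annuity factor a(8|0.0425) = 6.663782; PV = 16200 × 6.663782 = 107,953.2694

CHF 107,953.27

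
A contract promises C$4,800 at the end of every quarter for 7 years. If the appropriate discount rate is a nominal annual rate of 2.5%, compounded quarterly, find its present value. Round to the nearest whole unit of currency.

C$122,946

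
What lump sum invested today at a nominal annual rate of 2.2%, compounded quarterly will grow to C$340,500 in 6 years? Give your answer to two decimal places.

C$298,502.05

With 4 periods per year: i = 0.0055, n = 24.
PV = FV·(1+i)^(−n) = 340,500 × 0.876658 = 298,502.0499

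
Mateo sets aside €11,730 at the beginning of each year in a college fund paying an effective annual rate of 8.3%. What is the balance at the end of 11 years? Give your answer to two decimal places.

€214,871.48

Accumulation factor s(11|0.083) × (1+i) = 18.318114; FV = 11730 × 18.318114 = 214,871.4785
Payments are at the start of each period, so multiply by (1+i).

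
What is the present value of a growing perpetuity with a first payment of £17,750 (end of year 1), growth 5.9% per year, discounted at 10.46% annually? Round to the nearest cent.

PV = PMT / (i − g) = 17750 / (0.1046 − 0.059) = 17750 / 0.045600 = 389,254.3860

£389,254.39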